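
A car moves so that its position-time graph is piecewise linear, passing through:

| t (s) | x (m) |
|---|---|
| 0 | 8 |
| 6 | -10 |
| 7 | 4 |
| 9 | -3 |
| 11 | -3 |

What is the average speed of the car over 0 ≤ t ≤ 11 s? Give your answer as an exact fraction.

39/11 m/s

Average speed = (total path length)/(elapsed time); on a piecewise-linear x-t graph the path length is Σ|Δx|.
0–6 s: |Δx| = |-10 − 8| = 18 m
6–7 s: |Δx| = |4 − -10| = 14 m
7–9 s: |Δx| = |-3 − 4| = 7 m
9–11 s: |Δx| = |-3 − -3| = 0 m
Total path = 39 m; average speed = 39/11 = 39/11 m/s.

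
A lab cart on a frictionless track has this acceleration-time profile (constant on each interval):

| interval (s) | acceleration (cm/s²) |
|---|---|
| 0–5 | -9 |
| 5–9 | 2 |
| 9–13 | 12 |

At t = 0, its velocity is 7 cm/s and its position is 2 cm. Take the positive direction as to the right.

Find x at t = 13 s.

-235.5 cm

On each constant-a segment, Δv = aΔt and Δx = v₀Δt + ½aΔt²; chain segment to segment.
0–5 s: v starts 7 cm/s; Δx = 7·5 + ½·-9·5² = -77.5 cm; v ends -38 cm/s.
5–9 s: v starts -38 cm/s; Δx = -38·4 + ½·2·4² = -136 cm; v ends -30 cm/s.
9–13 s: v starts -30 cm/s; Δx = -30·4 + ½·12·4² = -24 cm; v ends 18 cm/s.
x(13) = 2 + Σ Δx = -235.5 cm.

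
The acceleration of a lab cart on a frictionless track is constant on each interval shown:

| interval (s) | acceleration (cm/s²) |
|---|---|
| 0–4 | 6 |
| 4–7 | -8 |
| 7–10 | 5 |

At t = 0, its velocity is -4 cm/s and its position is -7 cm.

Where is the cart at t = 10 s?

On each constant-a segment, Δv = aΔt and Δx = v₀Δt + ½aΔt²; chain segment to segment.
0–4 s: v starts -4 cm/s; Δx = -4·4 + ½·6·4² = 32 cm; v ends 20 cm/s.
4–7 s: v starts 20 cm/s; Δx = 20·3 + ½·-8·3² = 24 cm; v ends -4 cm/s.
7–10 s: v starts -4 cm/s; Δx = -4·3 + ½·5·3² = 10.5 cm; v ends 11 cm/s.
x(10) = -7 + Σ Δx = 59.5 cm.

59.5 cm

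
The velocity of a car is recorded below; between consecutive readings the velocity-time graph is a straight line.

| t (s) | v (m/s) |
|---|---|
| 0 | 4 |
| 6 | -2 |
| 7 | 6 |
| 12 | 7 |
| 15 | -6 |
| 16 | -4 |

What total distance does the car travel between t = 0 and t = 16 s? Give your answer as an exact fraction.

Distance (not displacement) is the total path length: add the absolute areas under v-t.
0–6 s: v = 0 at t = 4 s; triangle areas 8 + 2 = 10 m
6–7 s: v = 0 at t = 6.25 s; triangle areas 0.25 + 2.25 = 2.5 m
7–12 s: |½(6 + 7)(5)| = 32.5 m
12–15 s: v = 0 at t = 177/13 s; triangle areas 147/26 + 54/13 = 255/26 m
15–16 s: |½(-6 + -4)(1)| = 5 m
Total distance = 1555/26 m

1555/26 m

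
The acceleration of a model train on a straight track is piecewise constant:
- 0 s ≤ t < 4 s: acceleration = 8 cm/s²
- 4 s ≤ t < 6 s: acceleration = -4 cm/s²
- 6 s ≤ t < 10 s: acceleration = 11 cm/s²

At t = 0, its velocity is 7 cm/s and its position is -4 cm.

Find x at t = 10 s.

370 cm

On each constant-a segment, Δv = aΔt and Δx = v₀Δt + ½aΔt²; chain segment to segment.
0–4 s: v starts 7 cm/s; Δx = 7·4 + ½·8·4² = 92 cm; v ends 39 cm/s.
4–6 s: v starts 39 cm/s; Δx = 39·2 + ½·-4·2² = 70 cm; v ends 31 cm/s.
6–10 s: v starts 31 cm/s; Δx = 31·4 + ½·11·4² = 212 cm; v ends 75 cm/s.
x(10) = -4 + Σ Δx = 370 cm.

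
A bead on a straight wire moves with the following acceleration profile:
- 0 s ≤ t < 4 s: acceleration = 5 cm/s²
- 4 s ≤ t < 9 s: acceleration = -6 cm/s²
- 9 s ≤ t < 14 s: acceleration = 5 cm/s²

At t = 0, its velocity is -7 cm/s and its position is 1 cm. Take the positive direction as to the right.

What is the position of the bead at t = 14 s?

On each constant-a segment, Δv = aΔt and Δx = v₀Δt + ½aΔt²; chain segment to segment.
0–4 s: v starts -7 cm/s; Δx = -7·4 + ½·5·4² = 12 cm; v ends 13 cm/s.
4–9 s: v starts 13 cm/s; Δx = 13·5 + ½·-6·5² = -10 cm; v ends -17 cm/s.
9–14 s: v starts -17 cm/s; Δx = -17·5 + ½·5·5² = -22.5 cm; v ends 8 cm/s.
x(14) = 1 + Σ Δx = -19.5 cm.

-19.5 cm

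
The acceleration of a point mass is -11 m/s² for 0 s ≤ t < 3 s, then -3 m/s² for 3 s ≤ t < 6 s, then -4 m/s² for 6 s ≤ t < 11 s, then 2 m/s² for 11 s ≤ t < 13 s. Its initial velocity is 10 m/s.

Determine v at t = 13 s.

Δv equals the area under the a-t graph; then v = v₀ + Δv.
0–3 s: -11 × 3 = -33 m/s
3–6 s: -3 × 3 = -9 m/s
6–11 s: -4 × 5 = -20 m/s
11–13 s: 2 × 2 = 4 m/s
Δv = -58 m/s, so v(13) = 10 + (-58) = -48 m/s.

-48 m/s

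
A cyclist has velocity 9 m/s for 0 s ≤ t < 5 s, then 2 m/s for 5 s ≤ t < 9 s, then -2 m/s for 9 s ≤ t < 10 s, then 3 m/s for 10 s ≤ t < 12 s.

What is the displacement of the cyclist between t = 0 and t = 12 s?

57 m

Net displacement equals the area under the velocity-time graph (areas below the axis count negative).
0–5 s: 9 × 5 = 45 m
5–9 s: 2 × 4 = 8 m
9–10 s: -2 × 1 = -2 m
10–12 s: 3 × 2 = 6 m
Net displacement = 57 m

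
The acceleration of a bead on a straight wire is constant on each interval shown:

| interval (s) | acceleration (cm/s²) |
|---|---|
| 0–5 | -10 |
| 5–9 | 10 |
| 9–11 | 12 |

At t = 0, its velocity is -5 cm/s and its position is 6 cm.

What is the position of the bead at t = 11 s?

-290 cm

On each constant-a segment, Δv = aΔt and Δx = v₀Δt + ½aΔt²; chain segment to segment.
0–5 s: v starts -5 cm/s; Δx = -5·5 + ½·-10·5² = -150 cm; v ends -55 cm/s.
5–9 s: v starts -55 cm/s; Δx = -55·4 + ½·10·4² = -140 cm; v ends -15 cm/s.
9–11 s: v starts -15 cm/s; Δx = -15·2 + ½·12·2² = -6 cm; v ends 9 cm/s.
x(11) = 6 + Σ Δx = -290 cm.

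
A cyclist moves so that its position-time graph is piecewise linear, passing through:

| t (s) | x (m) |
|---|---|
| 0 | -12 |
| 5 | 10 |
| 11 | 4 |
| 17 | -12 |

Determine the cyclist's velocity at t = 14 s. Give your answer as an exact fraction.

-8/3 m/s

Velocity is the slope of the x-t graph on 11–17 s: (-12 − 4)/(17 − 11) = -8/3 m/s.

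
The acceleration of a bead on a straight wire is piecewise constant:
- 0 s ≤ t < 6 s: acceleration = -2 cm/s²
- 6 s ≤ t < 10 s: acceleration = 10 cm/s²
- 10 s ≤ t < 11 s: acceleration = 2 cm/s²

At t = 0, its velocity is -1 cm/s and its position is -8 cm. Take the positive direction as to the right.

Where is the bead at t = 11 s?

On each constant-a segment, Δv = aΔt and Δx = v₀Δt + ½aΔt²; chain segment to segment.
0–6 s: v starts -1 cm/s; Δx = -1·6 + ½·-2·6² = -42 cm; v ends -13 cm/s.
6–10 s: v starts -13 cm/s; Δx = -13·4 + ½·10·4² = 28 cm; v ends 27 cm/s.
10–11 s: v starts 27 cm/s; Δx = 27·1 + ½·2·1² = 28 cm; v ends 29 cm/s.
x(11) = -8 + Σ Δx = 6 cm.

6 cm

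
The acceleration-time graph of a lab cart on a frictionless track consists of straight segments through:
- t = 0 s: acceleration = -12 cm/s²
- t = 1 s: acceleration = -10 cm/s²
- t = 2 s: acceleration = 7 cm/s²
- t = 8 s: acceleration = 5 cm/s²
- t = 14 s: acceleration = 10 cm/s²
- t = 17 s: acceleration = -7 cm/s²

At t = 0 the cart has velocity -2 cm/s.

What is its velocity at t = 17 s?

Δv equals the area under the a-t graph; then v = v₀ + Δv.
0–1 s: ½(-12 + -10)(1) = -11 cm/s
1–2 s: ½(-10 + 7)(1) = -1.5 cm/s
2–8 s: ½(7 + 5)(6) = 36 cm/s
8–14 s: ½(5 + 10)(6) = 45 cm/s
14–17 s: ½(10 + -7)(3) = 4.5 cm/s
Δv = 73 cm/s, so v(17) = -2 + (73) = 71 cm/s.

71 cm/s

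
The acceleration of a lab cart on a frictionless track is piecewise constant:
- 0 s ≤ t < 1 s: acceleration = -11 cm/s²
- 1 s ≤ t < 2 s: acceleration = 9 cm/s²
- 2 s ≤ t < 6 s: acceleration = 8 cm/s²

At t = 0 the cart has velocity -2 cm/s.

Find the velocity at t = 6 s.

28 cm/s

Δv equals the area under the a-t graph; then v = v₀ + Δv.
0–1 s: -11 × 1 = -11 cm/s
1–2 s: 9 × 1 = 9 cm/s
2–6 s: 8 × 4 = 32 cm/s
Δv = 30 cm/s, so v(6) = -2 + (30) = 28 cm/s.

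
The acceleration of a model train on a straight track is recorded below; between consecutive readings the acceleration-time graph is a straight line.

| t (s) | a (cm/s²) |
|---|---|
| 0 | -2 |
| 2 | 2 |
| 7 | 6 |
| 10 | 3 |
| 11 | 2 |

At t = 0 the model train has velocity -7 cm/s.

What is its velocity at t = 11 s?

29 cm/s

Δv equals the area under the a-t graph; then v = v₀ + Δv.
0–2 s: ½(-2 + 2)(2) = 0 cm/s
2–7 s: ½(2 + 6)(5) = 20 cm/s
7–10 s: ½(6 + 3)(3) = 13.5 cm/s
10–11 s: ½(3 + 2)(1) = 2.5 cm/s
Δv = 36 cm/s, so v(11) = -7 + (36) = 29 cm/s.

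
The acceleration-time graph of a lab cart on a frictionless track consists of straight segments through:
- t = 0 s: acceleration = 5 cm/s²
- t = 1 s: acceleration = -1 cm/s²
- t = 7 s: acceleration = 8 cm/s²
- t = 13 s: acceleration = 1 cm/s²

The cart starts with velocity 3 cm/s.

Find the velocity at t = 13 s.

Δv equals the area under the a-t graph; then v = v₀ + Δv.
0–1 s: ½(5 + -1)(1) = 2 cm/s
1–7 s: ½(-1 + 8)(6) = 21 cm/s
7–13 s: ½(8 + 1)(6) = 27 cm/s
Δv = 50 cm/s, so v(13) = 3 + (50) = 53 cm/s.

53 cm/s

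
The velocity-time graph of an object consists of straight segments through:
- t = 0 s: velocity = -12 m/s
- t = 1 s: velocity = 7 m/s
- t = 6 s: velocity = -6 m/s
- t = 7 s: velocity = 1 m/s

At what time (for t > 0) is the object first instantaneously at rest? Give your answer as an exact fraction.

t = 12/19 s

v changes sign on 0–1 s (from -12 to 7); the graph is linear there, so v = 0 at t = 0 + (12)·(1 − 0)/(7 − -12) = 12/19 s.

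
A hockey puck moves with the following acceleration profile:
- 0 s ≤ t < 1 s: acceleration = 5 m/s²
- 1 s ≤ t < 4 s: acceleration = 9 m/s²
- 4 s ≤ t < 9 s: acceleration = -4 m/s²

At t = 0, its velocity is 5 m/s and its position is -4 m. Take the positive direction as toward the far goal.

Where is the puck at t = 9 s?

209 m

On each constant-a segment, Δv = aΔt and Δx = v₀Δt + ½aΔt²; chain segment to segment.
0–1 s: v starts 5 m/s; Δx = 5·1 + ½·5·1² = 7.5 m; v ends 10 m/s.
1–4 s: v starts 10 m/s; Δx = 10·3 + ½·9·3² = 70.5 m; v ends 37 m/s.
4–9 s: v starts 37 m/s; Δx = 37·5 + ½·-4·5² = 135 m; v ends 17 m/s.
x(9) = -4 + Σ Δx = 209 m.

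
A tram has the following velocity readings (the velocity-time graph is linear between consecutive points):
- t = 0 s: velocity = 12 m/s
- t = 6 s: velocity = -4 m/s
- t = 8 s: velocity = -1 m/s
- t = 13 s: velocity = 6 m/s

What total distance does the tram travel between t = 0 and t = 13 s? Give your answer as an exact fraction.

675/14 m

Distance (not displacement) is the total path length: add the absolute areas under v-t.
0–6 s: v = 0 at t = 4.5 s; triangle areas 27 + 3 = 30 m
6–8 s: |½(-4 + -1)(2)| = 5 m
8–13 s: v = 0 at t = 61/7 s; triangle areas 5/14 + 90/7 = 185/14 m
Total distance = 675/14 m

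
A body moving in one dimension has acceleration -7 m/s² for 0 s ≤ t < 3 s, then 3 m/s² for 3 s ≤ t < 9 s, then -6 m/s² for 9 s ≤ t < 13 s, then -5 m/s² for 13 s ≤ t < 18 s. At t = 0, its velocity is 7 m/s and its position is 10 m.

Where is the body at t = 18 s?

-225 m

On each constant-a segment, Δv = aΔt and Δx = v₀Δt + ½aΔt²; chain segment to segment.
0–3 s: v starts 7 m/s; Δx = 7·3 + ½·-7·3² = -10.5 m; v ends -14 m/s.
3–9 s: v starts -14 m/s; Δx = -14·6 + ½·3·6² = -30 m; v ends 4 m/s.
9–13 s: v starts 4 m/s; Δx = 4·4 + ½·-6·4² = -32 m; v ends -20 m/s.
13–18 s: v starts -20 m/s; Δx = -20·5 + ½·-5·5² = -162.5 m; v ends -45 m/s.
x(18) = 10 + Σ Δx = -225 m.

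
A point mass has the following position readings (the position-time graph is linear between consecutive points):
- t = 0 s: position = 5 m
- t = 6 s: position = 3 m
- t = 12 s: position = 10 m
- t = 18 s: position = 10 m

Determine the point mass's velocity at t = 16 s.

Velocity is the slope of the x-t graph on 12–18 s: (10 − 10)/(18 − 12) = 0 m/s.

0 m/s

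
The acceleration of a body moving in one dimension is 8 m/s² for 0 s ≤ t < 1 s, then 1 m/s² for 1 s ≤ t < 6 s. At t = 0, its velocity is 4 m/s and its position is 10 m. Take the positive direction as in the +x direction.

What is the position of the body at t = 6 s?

90.5 m

On each constant-a segment, Δv = aΔt and Δx = v₀Δt + ½aΔt²; chain segment to segment.
0–1 s: v starts 4 m/s; Δx = 4·1 + ½·8·1² = 8 m; v ends 12 m/s.
1–6 s: v starts 12 m/s; Δx = 12·5 + ½·1·5² = 72.5 m; v ends 17 m/s.
x(6) = 10 + Σ Δx = 90.5 m.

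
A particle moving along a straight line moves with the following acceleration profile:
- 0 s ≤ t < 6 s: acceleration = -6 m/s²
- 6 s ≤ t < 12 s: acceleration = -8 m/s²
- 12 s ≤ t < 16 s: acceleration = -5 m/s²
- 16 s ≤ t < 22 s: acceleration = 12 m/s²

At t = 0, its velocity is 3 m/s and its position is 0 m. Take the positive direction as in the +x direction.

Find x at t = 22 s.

On each constant-a segment, Δv = aΔt and Δx = v₀Δt + ½aΔt²; chain segment to segment.
0–6 s: v starts 3 m/s; Δx = 3·6 + ½·-6·6² = -90 m; v ends -33 m/s.
6–12 s: v starts -33 m/s; Δx = -33·6 + ½·-8·6² = -342 m; v ends -81 m/s.
12–16 s: v starts -81 m/s; Δx = -81·4 + ½·-5·4² = -364 m; v ends -101 m/s.
16–22 s: v starts -101 m/s; Δx = -101·6 + ½·12·6² = -390 m; v ends -29 m/s.
x(22) = 0 + Σ Δx = -1186 m.

-1186 m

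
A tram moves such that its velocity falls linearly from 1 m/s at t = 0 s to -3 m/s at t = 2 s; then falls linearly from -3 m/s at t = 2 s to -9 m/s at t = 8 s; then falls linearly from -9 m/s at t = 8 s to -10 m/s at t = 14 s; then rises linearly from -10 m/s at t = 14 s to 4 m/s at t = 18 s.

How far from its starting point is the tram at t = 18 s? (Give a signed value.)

Net displacement equals the area under the velocity-time graph (areas below the axis count negative).
0–2 s: ½(1 + -3)(2) = -2 m
2–8 s: ½(-3 + -9)(6) = -36 m
8–14 s: ½(-9 + -10)(6) = -57 m
14–18 s: ½(-10 + 4)(4) = -12 m
Net displacement = -107 m

-107 m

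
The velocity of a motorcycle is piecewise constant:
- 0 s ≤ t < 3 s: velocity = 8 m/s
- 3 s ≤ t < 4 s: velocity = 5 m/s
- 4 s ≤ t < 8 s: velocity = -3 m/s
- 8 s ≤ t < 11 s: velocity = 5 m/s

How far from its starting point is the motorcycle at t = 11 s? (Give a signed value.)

Displacement is the signed area under the v-t curve.
0–3 s: 8 × 3 = 24 m
3–4 s: 5 × 1 = 5 m
4–8 s: -3 × 4 = -12 m
8–11 s: 5 × 3 = 15 m
Net displacement = 32 m

32 m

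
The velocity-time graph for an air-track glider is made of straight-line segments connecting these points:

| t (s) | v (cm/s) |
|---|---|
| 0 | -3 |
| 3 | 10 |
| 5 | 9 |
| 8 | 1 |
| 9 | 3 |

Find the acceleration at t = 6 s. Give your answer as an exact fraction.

-8/3 cm/s²

Acceleration is the slope of the v-t graph on 5–8 s: (1 − 9)/(8 − 5) = -8/3 cm/s².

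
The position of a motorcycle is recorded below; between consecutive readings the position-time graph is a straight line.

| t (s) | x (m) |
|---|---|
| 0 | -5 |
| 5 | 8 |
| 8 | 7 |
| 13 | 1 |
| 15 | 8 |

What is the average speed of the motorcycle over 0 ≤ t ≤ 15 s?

Average speed = (total path length)/(elapsed time); on a piecewise-linear x-t graph the path length is Σ|Δx|.
0–5 s: |Δx| = |8 − -5| = 13 m
5–8 s: |Δx| = |7 − 8| = 1 m
8–13 s: |Δx| = |1 − 7| = 6 m
13–15 s: |Δx| = |8 − 1| = 7 m
Total path = 27 m; average speed = 27/15 = 1.8 m/s.

1.8 m/s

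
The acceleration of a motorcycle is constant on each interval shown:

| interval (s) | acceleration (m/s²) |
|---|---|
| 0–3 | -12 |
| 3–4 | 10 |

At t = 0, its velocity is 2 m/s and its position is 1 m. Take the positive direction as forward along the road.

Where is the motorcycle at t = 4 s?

-76 m

On each constant-a segment, Δv = aΔt and Δx = v₀Δt + ½aΔt²; chain segment to segment.
0–3 s: v starts 2 m/s; Δx = 2·3 + ½·-12·3² = -48 m; v ends -34 m/s.
3–4 s: v starts -34 m/s; Δx = -34·1 + ½·10·1² = -29 m; v ends -24 m/s.
x(4) = 1 + Σ Δx = -76 m.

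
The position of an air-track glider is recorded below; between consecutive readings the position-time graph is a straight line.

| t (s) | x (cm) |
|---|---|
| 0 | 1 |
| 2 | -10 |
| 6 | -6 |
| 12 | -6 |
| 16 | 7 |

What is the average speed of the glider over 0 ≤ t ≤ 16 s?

1.75 cm/s

Average speed = (total path length)/(elapsed time); on a piecewise-linear x-t graph the path length is Σ|Δx|.
0–2 s: |Δx| = |-10 − 1| = 11 cm
2–6 s: |Δx| = |-6 − -10| = 4 cm
6–12 s: |Δx| = |-6 − -6| = 0 cm
12–16 s: |Δx| = |7 − -6| = 13 cm
Total path = 28 cm; average speed = 28/16 = 1.75 cm/s.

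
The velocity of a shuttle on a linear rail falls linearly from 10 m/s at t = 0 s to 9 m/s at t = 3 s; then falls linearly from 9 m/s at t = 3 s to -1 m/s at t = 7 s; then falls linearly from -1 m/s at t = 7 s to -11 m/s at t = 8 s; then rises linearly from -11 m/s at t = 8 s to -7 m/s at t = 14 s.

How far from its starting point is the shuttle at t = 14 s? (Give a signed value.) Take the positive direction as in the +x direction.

Net displacement equals the area under the velocity-time graph (areas below the axis count negative).
0–3 s: ½(10 + 9)(3) = 28.5 m
3–7 s: ½(9 + -1)(4) = 16 m
7–8 s: ½(-1 + -11)(1) = -6 m
8–14 s: ½(-11 + -7)(6) = -54 m
Net displacement = -15.5 m

-15.5 m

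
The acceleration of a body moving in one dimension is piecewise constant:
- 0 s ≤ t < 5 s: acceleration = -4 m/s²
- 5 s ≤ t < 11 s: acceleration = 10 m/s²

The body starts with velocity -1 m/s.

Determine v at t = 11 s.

39 m/s

Δv equals the area under the a-t graph; then v = v₀ + Δv.
0–5 s: -4 × 5 = -20 m/s
5–11 s: 10 × 6 = 60 m/s
Δv = 40 m/s, so v(11) = -1 + (40) = 39 m/s.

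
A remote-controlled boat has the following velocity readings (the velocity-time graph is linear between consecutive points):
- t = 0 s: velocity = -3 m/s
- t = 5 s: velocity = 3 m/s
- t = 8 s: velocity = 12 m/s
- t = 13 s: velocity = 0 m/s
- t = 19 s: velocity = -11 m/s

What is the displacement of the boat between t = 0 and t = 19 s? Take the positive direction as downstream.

19.5 m

Net displacement equals the area under the velocity-time graph (areas below the axis count negative).
0–5 s: ½(-3 + 3)(5) = 0 m
5–8 s: ½(3 + 12)(3) = 22.5 m
8–13 s: ½(12 + 0)(5) = 30 m
13–19 s: ½(0 + -11)(6) = -33 m
Net displacement = 19.5 m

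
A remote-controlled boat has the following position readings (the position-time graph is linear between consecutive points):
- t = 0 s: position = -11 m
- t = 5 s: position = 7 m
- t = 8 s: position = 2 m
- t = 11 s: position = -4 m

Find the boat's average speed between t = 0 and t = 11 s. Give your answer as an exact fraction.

29/11 m/s

Average speed = (total path length)/(elapsed time); on a piecewise-linear x-t graph the path length is Σ|Δx|.
0–5 s: |Δx| = |7 − -11| = 18 m
5–8 s: |Δx| = |2 − 7| = 5 m
8–11 s: |Δx| = |-4 − 2| = 6 m
Total path = 29 m; average speed = 29/11 = 29/11 m/s.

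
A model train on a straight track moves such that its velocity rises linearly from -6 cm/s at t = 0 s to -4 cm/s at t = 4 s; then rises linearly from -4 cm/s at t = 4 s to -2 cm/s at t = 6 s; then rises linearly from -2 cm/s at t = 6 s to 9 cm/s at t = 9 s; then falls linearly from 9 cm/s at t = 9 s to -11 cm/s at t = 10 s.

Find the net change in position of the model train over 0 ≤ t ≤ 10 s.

-16.5 cm

Displacement is the signed area under the v-t curve.
0–4 s: ½(-6 + -4)(4) = -20 cm
4–6 s: ½(-4 + -2)(2) = -6 cm
6–9 s: ½(-2 + 9)(3) = 10.5 cm
9–10 s: ½(9 + -11)(1) = -1 cm
Net displacement = -16.5 cm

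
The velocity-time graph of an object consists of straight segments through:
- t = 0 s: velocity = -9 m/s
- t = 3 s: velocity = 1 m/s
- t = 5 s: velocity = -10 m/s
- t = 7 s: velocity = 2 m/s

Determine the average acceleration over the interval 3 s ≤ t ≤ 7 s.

Average acceleration = Δv/Δt = (2 − 1)/(7 − 3) = 0.25 m/s².

0.25 m/s²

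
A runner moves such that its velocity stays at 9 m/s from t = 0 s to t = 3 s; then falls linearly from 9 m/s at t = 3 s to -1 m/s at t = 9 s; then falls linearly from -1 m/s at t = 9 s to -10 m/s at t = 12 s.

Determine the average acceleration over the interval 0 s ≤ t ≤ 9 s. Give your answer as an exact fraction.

Average acceleration = Δv/Δt = (-1 − 9)/(9 − 0) = -10/9 m/s².

-10/9 m/s²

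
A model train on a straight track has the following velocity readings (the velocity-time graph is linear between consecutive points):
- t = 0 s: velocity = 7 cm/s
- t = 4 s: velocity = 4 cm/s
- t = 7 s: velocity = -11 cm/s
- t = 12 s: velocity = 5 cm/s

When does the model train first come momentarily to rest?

v changes sign on 4–7 s (from 4 to -11); the graph is linear there, so v = 0 at t = 4 + (-4)·(7 − 4)/(-11 − 4) = 4.8 s.

t = 4.8 s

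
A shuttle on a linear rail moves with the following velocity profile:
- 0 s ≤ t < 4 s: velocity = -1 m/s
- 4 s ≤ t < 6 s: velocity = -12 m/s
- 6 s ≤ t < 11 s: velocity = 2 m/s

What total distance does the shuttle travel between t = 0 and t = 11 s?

38 m

Distance (not displacement) is the total path length: add the absolute areas under v-t.
0–4 s: |-1| × 4 = 4 m
4–6 s: |-12| × 2 = 24 m
6–11 s: |2| × 5 = 10 m
Total distance = 38 m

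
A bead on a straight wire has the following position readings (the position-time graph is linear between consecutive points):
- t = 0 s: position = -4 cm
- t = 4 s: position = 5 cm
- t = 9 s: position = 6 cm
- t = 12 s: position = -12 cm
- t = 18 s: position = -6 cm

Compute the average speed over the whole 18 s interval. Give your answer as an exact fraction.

Average speed = (total path length)/(elapsed time); on a piecewise-linear x-t graph the path length is Σ|Δx|.
0–4 s: |Δx| = |5 − -4| = 9 cm
4–9 s: |Δx| = |6 − 5| = 1 cm
9–12 s: |Δx| = |-12 − 6| = 18 cm
12–18 s: |Δx| = |-6 − -12| = 6 cm
Total path = 34 cm; average speed = 34/18 = 17/9 cm/s.

17/9 cm/s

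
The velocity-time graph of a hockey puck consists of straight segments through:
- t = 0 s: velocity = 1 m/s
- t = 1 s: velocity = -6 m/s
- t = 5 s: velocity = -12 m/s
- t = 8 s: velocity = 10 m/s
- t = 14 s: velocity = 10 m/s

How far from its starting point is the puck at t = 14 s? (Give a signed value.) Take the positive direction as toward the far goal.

Displacement is the signed area under the v-t curve.
0–1 s: ½(1 + -6)(1) = -2.5 m
1–5 s: ½(-6 + -12)(4) = -36 m
5–8 s: ½(-12 + 10)(3) = -3 m
8–14 s: 10 × 6 = 60 m
Net displacement = 18.5 m

18.5 m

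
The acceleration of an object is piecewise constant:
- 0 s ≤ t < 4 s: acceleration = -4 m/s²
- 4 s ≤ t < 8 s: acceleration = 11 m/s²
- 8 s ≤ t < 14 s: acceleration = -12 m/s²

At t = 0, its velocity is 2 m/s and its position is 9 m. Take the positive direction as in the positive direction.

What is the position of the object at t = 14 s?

On each constant-a segment, Δv = aΔt and Δx = v₀Δt + ½aΔt²; chain segment to segment.
0–4 s: v starts 2 m/s; Δx = 2·4 + ½·-4·4² = -24 m; v ends -14 m/s.
4–8 s: v starts -14 m/s; Δx = -14·4 + ½·11·4² = 32 m; v ends 30 m/s.
8–14 s: v starts 30 m/s; Δx = 30·6 + ½·-12·6² = -36 m; v ends -42 m/s.
x(14) = 9 + Σ Δx = -19 m.

-19 m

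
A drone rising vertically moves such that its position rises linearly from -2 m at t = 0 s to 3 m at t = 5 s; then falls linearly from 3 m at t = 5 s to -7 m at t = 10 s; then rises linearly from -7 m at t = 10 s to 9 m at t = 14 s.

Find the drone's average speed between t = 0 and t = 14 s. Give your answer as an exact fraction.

Average speed = (total path length)/(elapsed time); on a piecewise-linear x-t graph the path length is Σ|Δx|.
0–5 s: |Δx| = |3 − -2| = 5 m
5–10 s: |Δx| = |-7 − 3| = 10 m
10–14 s: |Δx| = |9 − -7| = 16 m
Total path = 31 m; average speed = 31/14 = 31/14 m/s.

31/14 m/s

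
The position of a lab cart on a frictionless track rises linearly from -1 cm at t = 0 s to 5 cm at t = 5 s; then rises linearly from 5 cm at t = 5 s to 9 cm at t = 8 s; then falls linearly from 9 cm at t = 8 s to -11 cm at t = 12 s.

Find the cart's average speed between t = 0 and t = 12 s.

Average speed = (total path length)/(elapsed time); on a piecewise-linear x-t graph the path length is Σ|Δx|.
0–5 s: |Δx| = |5 − -1| = 6 cm
5–8 s: |Δx| = |9 − 5| = 4 cm
8–12 s: |Δx| = |-11 − 9| = 20 cm
Total path = 30 cm; average speed = 30/12 = 2.5 cm/s.

2.5 cm/s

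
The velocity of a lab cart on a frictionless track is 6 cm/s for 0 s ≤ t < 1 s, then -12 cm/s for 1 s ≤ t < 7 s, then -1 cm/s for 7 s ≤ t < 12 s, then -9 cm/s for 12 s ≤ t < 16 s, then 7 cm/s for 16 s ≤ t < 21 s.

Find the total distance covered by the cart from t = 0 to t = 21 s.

154 cm

Total distance travelled is ∫|v| dt — sum the magnitudes of each area piece.
0–1 s: |6| × 1 = 6 cm
1–7 s: |-12| × 6 = 72 cm
7–12 s: |-1| × 5 = 5 cm
12–16 s: |-9| × 4 = 36 cm
16–21 s: |7| × 5 = 35 cm
Total distance = 154 cm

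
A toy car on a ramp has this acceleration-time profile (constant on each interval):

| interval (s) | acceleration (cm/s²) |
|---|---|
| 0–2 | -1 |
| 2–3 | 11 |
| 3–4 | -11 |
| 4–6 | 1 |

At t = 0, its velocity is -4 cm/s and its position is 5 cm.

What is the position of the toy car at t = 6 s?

-16 cm

On each constant-a segment, Δv = aΔt and Δx = v₀Δt + ½aΔt²; chain segment to segment.
0–2 s: v starts -4 cm/s; Δx = -4·2 + ½·-1·2² = -10 cm; v ends -6 cm/s.
2–3 s: v starts -6 cm/s; Δx = -6·1 + ½·11·1² = -0.5 cm; v ends 5 cm/s.
3–4 s: v starts 5 cm/s; Δx = 5·1 + ½·-11·1² = -0.5 cm; v ends -6 cm/s.
4–6 s: v starts -6 cm/s; Δx = -6·2 + ½·1·2² = -10 cm; v ends -4 cm/s.
x(6) = 5 + Σ Δx = -16 cm.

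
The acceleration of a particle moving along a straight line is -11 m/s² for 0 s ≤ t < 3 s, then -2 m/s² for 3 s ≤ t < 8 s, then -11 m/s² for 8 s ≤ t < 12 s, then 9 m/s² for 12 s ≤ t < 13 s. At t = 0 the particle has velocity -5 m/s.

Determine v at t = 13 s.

Δv equals the area under the a-t graph; then v = v₀ + Δv.
0–3 s: -11 × 3 = -33 m/s
3–8 s: -2 × 5 = -10 m/s
8–12 s: -11 × 4 = -44 m/s
12–13 s: 9 × 1 = 9 m/s
Δv = -78 m/s, so v(13) = -5 + (-78) = -83 m/s.

-83 m/s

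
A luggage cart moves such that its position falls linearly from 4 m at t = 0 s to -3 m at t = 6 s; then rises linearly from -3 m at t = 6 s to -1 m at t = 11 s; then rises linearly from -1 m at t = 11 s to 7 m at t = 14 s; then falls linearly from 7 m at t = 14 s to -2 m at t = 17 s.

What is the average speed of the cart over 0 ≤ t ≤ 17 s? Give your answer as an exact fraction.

26/17 m/s

Average speed = (total path length)/(elapsed time); on a piecewise-linear x-t graph the path length is Σ|Δx|.
0–6 s: |Δx| = |-3 − 4| = 7 m
6–11 s: |Δx| = |-1 − -3| = 2 m
11–14 s: |Δx| = |7 − -1| = 8 m
14–17 s: |Δx| = |-2 − 7| = 9 m
Total path = 26 m; average speed = 26/17 = 26/17 m/s.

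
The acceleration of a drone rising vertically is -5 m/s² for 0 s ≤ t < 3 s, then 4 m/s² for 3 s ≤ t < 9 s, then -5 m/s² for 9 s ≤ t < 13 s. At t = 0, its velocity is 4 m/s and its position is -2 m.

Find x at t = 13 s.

5.5 m

On each constant-a segment, Δv = aΔt and Δx = v₀Δt + ½aΔt²; chain segment to segment.
0–3 s: v starts 4 m/s; Δx = 4·3 + ½·-5·3² = -10.5 m; v ends -11 m/s.
3–9 s: v starts -11 m/s; Δx = -11·6 + ½·4·6² = 6 m; v ends 13 m/s.
9–13 s: v starts 13 m/s; Δx = 13·4 + ½·-5·4² = 12 m; v ends -7 m/s.
x(13) = -2 + Σ Δx = 5.5 m.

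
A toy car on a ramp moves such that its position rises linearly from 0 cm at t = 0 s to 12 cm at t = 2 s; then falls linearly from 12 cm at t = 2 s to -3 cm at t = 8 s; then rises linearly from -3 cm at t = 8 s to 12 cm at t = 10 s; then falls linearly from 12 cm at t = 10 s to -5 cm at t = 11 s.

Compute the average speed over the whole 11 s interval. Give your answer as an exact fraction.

Average speed = (total path length)/(elapsed time); on a piecewise-linear x-t graph the path length is Σ|Δx|.
0–2 s: |Δx| = |12 − 0| = 12 cm
2–8 s: |Δx| = |-3 − 12| = 15 cm
8–10 s: |Δx| = |12 − -3| = 15 cm
10–11 s: |Δx| = |-5 − 12| = 17 cm
Total path = 59 cm; average speed = 59/11 = 59/11 cm/s.

59/11 cm/s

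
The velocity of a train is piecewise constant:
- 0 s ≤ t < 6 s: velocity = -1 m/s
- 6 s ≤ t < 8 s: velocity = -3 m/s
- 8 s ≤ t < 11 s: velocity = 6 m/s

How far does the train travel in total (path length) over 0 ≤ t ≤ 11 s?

30 m

Distance (not displacement) is the total path length: add the absolute areas under v-t.
0–6 s: |-1| × 6 = 6 m
6–8 s: |-3| × 2 = 6 m
8–11 s: |6| × 3 = 18 m
Total distance = 30 m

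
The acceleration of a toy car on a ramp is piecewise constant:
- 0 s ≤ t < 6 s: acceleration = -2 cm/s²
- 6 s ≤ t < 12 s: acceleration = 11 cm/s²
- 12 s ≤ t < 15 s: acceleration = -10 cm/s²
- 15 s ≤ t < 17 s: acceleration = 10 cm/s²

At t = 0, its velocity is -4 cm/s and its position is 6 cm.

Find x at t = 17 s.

On each constant-a segment, Δv = aΔt and Δx = v₀Δt + ½aΔt²; chain segment to segment.
0–6 s: v starts -4 cm/s; Δx = -4·6 + ½·-2·6² = -60 cm; v ends -16 cm/s.
6–12 s: v starts -16 cm/s; Δx = -16·6 + ½·11·6² = 102 cm; v ends 50 cm/s.
12–15 s: v starts 50 cm/s; Δx = 50·3 + ½·-10·3² = 105 cm; v ends 20 cm/s.
15–17 s: v starts 20 cm/s; Δx = 20·2 + ½·10·2² = 60 cm; v ends 40 cm/s.
x(17) = 6 + Σ Δx = 213 cm.

213 cm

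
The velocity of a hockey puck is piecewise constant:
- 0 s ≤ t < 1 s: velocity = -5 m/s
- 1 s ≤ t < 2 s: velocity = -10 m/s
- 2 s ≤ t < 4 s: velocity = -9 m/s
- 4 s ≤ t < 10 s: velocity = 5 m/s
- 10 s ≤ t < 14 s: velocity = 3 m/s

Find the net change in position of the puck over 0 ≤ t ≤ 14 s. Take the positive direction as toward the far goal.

9 m

Net displacement equals the area under the velocity-time graph (areas below the axis count negative).
0–1 s: -5 × 1 = -5 m
1–2 s: -10 × 1 = -10 m
2–4 s: -9 × 2 = -18 m
4–10 s: 5 × 6 = 30 m
10–14 s: 3 × 4 = 12 m
Net displacement = 9 m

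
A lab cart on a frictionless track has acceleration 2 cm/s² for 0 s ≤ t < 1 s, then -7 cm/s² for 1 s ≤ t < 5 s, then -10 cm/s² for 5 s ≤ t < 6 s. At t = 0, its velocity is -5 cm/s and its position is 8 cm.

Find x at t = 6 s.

-100 cm

On each constant-a segment, Δv = aΔt and Δx = v₀Δt + ½aΔt²; chain segment to segment.
0–1 s: v starts -5 cm/s; Δx = -5·1 + ½·2·1² = -4 cm; v ends -3 cm/s.
1–5 s: v starts -3 cm/s; Δx = -3·4 + ½·-7·4² = -68 cm; v ends -31 cm/s.
5–6 s: v starts -31 cm/s; Δx = -31·1 + ½·-10·1² = -36 cm; v ends -41 cm/s.
x(6) = 8 + Σ Δx = -100 cm.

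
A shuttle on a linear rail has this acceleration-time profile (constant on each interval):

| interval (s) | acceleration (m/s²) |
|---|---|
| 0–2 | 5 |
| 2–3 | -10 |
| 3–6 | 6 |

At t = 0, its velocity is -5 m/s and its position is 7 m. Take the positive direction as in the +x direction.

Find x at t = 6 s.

19 m

On each constant-a segment, Δv = aΔt and Δx = v₀Δt + ½aΔt²; chain segment to segment.
0–2 s: v starts -5 m/s; Δx = -5·2 + ½·5·2² = 0 m; v ends 5 m/s.
2–3 s: v starts 5 m/s; Δx = 5·1 + ½·-10·1² = 0 m; v ends -5 m/s.
3–6 s: v starts -5 m/s; Δx = -5·3 + ½·6·3² = 12 m; v ends 13 m/s.
x(6) = 7 + Σ Δx = 19 m.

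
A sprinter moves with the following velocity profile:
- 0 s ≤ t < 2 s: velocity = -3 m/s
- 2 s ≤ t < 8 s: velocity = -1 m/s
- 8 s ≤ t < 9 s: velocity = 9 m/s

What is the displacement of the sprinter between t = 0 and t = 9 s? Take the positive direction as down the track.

-3 m

Net displacement equals the area under the velocity-time graph (areas below the axis count negative).
0–2 s: -3 × 2 = -6 m
2–8 s: -1 × 6 = -6 m
8–9 s: 9 × 1 = 9 m
Net displacement = -3 m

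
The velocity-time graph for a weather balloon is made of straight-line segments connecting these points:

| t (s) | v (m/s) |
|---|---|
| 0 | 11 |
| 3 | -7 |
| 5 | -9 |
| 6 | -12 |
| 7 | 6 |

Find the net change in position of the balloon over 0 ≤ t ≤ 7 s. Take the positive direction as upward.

-23.5 m

Displacement is the signed area under the v-t curve.
0–3 s: ½(11 + -7)(3) = 6 m
3–5 s: ½(-7 + -9)(2) = -16 m
5–6 s: ½(-9 + -12)(1) = -10.5 m
6–7 s: ½(-12 + 6)(1) = -3 m
Net displacement = -23.5 m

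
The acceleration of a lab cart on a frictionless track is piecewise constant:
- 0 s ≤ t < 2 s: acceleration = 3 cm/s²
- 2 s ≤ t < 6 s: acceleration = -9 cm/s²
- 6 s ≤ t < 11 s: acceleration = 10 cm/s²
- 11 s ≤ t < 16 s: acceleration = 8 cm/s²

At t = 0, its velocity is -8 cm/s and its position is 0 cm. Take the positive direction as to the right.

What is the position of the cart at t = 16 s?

5 cm

On each constant-a segment, Δv = aΔt and Δx = v₀Δt + ½aΔt²; chain segment to segment.
0–2 s: v starts -8 cm/s; Δx = -8·2 + ½·3·2² = -10 cm; v ends -2 cm/s.
2–6 s: v starts -2 cm/s; Δx = -2·4 + ½·-9·4² = -80 cm; v ends -38 cm/s.
6–11 s: v starts -38 cm/s; Δx = -38·5 + ½·10·5² = -65 cm; v ends 12 cm/s.
11–16 s: v starts 12 cm/s; Δx = 12·5 + ½·8·5² = 160 cm; v ends 52 cm/s.
x(16) = 0 + Σ Δx = 5 cm.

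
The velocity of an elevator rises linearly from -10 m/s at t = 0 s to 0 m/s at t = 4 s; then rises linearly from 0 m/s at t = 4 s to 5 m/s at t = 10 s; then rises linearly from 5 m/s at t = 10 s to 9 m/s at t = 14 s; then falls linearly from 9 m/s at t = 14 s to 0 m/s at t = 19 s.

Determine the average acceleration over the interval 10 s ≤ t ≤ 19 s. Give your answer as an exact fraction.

Average acceleration = Δv/Δt = (0 − 5)/(19 − 10) = -5/9 m/s².

-5/9 m/s²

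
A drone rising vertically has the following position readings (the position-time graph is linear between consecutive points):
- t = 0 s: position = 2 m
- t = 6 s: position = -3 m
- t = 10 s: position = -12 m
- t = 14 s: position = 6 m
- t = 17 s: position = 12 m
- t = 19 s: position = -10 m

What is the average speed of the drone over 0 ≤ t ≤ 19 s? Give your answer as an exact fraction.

60/19 m/s

Average speed = (total path length)/(elapsed time); on a piecewise-linear x-t graph the path length is Σ|Δx|.
0–6 s: |Δx| = |-3 − 2| = 5 m
6–10 s: |Δx| = |-12 − -3| = 9 m
10–14 s: |Δx| = |6 − -12| = 18 m
14–17 s: |Δx| = |12 − 6| = 6 m
17–19 s: |Δx| = |-10 − 12| = 22 m
Total path = 60 m; average speed = 60/19 = 60/19 m/s.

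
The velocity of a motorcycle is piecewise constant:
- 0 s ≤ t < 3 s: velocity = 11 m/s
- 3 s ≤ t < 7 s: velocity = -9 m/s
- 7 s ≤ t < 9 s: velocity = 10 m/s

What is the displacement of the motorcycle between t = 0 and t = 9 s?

17 m

Displacement is the signed area under the v-t curve.
0–3 s: 11 × 3 = 33 m
3–7 s: -9 × 4 = -36 m
7–9 s: 10 × 2 = 20 m
Net displacement = 17 m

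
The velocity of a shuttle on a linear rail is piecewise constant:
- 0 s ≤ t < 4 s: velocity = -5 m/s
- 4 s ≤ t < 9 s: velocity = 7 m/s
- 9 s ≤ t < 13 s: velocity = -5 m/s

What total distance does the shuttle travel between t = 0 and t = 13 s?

75 m

Distance (not displacement) is the total path length: add the absolute areas under v-t.
0–4 s: |-5| × 4 = 20 m
4–9 s: |7| × 5 = 35 m
9–13 s: |-5| × 4 = 20 m
Total distance = 75 m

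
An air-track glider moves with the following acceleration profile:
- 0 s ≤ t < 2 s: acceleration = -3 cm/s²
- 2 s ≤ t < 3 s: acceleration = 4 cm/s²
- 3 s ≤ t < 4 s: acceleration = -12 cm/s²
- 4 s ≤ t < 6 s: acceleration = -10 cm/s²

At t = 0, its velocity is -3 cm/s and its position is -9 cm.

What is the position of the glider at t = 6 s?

-93 cm

On each constant-a segment, Δv = aΔt and Δx = v₀Δt + ½aΔt²; chain segment to segment.
0–2 s: v starts -3 cm/s; Δx = -3·2 + ½·-3·2² = -12 cm; v ends -9 cm/s.
2–3 s: v starts -9 cm/s; Δx = -9·1 + ½·4·1² = -7 cm; v ends -5 cm/s.
3–4 s: v starts -5 cm/s; Δx = -5·1 + ½·-12·1² = -11 cm; v ends -17 cm/s.
4–6 s: v starts -17 cm/s; Δx = -17·2 + ½·-10·2² = -54 cm; v ends -37 cm/s.
x(6) = -9 + Σ Δx = -93 cm.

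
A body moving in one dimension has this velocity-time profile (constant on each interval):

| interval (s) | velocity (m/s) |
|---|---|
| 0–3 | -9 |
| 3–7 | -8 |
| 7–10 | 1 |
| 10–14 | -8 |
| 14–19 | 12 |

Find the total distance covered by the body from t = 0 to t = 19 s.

Distance (not displacement) is the total path length: add the absolute areas under v-t.
0–3 s: |-9| × 3 = 27 m
3–7 s: |-8| × 4 = 32 m
7–10 s: |1| × 3 = 3 m
10–14 s: |-8| × 4 = 32 m
14–19 s: |12| × 5 = 60 m
Total distance = 154 m

154 m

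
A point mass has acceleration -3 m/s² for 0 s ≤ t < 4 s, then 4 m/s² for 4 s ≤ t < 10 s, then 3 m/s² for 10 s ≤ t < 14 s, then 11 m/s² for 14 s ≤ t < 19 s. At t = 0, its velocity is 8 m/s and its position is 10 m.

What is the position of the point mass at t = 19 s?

467.5 m

On each constant-a segment, Δv = aΔt and Δx = v₀Δt + ½aΔt²; chain segment to segment.
0–4 s: v starts 8 m/s; Δx = 8·4 + ½·-3·4² = 8 m; v ends -4 m/s.
4–10 s: v starts -4 m/s; Δx = -4·6 + ½·4·6² = 48 m; v ends 20 m/s.
10–14 s: v starts 20 m/s; Δx = 20·4 + ½·3·4² = 104 m; v ends 32 m/s.
14–19 s: v starts 32 m/s; Δx = 32·5 + ½·11·5² = 297.5 m; v ends 87 m/s.
x(19) = 10 + Σ Δx = 467.5 m.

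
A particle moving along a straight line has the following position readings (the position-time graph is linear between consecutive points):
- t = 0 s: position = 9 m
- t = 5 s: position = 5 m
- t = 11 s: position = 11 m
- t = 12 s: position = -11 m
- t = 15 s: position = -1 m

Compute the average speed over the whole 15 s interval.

Average speed = (total path length)/(elapsed time); on a piecewise-linear x-t graph the path length is Σ|Δx|.
0–5 s: |Δx| = |5 − 9| = 4 m
5–11 s: |Δx| = |11 − 5| = 6 m
11–12 s: |Δx| = |-11 − 11| = 22 m
12–15 s: |Δx| = |-1 − -11| = 10 m
Total path = 42 m; average speed = 42/15 = 2.8 m/s.

2.8 m/s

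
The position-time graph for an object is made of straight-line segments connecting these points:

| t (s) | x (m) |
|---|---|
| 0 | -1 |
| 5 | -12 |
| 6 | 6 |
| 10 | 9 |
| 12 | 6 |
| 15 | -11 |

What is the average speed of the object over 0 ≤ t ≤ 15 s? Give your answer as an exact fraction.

52/15 m/s

Average speed = (total path length)/(elapsed time); on a piecewise-linear x-t graph the path length is Σ|Δx|.
0–5 s: |Δx| = |-12 − -1| = 11 m
5–6 s: |Δx| = |6 − -12| = 18 m
6–10 s: |Δx| = |9 − 6| = 3 m
10–12 s: |Δx| = |6 − 9| = 3 m
12–15 s: |Δx| = |-11 − 6| = 17 m
Total path = 52 m; average speed = 52/15 = 52/15 m/s.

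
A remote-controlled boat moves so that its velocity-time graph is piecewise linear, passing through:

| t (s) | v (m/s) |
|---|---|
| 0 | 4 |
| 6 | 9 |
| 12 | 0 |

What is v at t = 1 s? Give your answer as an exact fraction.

29/6 m/s

On 0–6 s the graph is linear from 4 to 9 m/s: v(1) = 4 + (9 − 4)·(1 − 0)/(6 − 0) = 29/6 m/s.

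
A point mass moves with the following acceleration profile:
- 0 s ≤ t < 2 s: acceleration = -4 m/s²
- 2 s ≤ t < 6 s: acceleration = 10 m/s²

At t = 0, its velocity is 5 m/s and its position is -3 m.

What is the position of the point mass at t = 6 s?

On each constant-a segment, Δv = aΔt and Δx = v₀Δt + ½aΔt²; chain segment to segment.
0–2 s: v starts 5 m/s; Δx = 5·2 + ½·-4·2² = 2 m; v ends -3 m/s.
2–6 s: v starts -3 m/s; Δx = -3·4 + ½·10·4² = 68 m; v ends 37 m/s.
x(6) = -3 + Σ Δx = 67 m.

67 m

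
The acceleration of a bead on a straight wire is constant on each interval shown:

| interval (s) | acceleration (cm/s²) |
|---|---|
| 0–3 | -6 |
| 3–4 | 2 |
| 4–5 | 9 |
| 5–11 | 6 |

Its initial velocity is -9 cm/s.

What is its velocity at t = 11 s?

Δv equals the area under the a-t graph; then v = v₀ + Δv.
0–3 s: -6 × 3 = -18 cm/s
3–4 s: 2 × 1 = 2 cm/s
4–5 s: 9 × 1 = 9 cm/s
5–11 s: 6 × 6 = 36 cm/s
Δv = 29 cm/s, so v(11) = -9 + (29) = 20 cm/s.

20 cm/s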